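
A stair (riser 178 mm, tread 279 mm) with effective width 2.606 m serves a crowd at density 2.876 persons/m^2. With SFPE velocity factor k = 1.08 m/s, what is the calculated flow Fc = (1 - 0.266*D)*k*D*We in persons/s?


1 - 0.266*D = 1 - 0.266*2.876 = 0.23498
Fs = 0.23498 * 1.08 * 2.876 = 0.72988 persons/(s*m)
Fc = 0.72988 * 2.606 = 1.9021 persons/s

1.9021 persons/s


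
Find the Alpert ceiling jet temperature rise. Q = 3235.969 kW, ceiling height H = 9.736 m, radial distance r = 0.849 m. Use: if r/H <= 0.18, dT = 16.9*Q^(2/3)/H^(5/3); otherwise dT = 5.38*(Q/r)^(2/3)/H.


r/H = 0.849 / 9.736 = 0.087202
r/H <= 0.18, so dT = 16.9*Q^(2/3)/H^(5/3)
Q^(2/3) = 218.78
H^(5/3) = 44.392
dT = 16.9 * 218.78 / 44.392 = 83.289 K

83.289 K


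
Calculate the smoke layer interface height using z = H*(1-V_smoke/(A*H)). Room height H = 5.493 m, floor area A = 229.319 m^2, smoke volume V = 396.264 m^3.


V/(A*H) = 0.31458
1 - 0.31458 = 0.68542
z = 5.493 * 0.68542 = 3.7650 m

3.7650 m


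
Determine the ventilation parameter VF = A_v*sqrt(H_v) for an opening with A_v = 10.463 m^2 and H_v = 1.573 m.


sqrt(H_v) = 1.2542
VF = 10.463 * 1.2542 = 13.123 m^(5/2)

13.123 m^(5/2)


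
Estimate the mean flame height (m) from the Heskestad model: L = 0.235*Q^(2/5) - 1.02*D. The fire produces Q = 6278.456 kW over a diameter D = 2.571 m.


Q^(2/5) = 33.048
0.235 * Q^(2/5) = 7.7662
1.02 * D = 2.6224
L = 5.1438 m

5.1438 m


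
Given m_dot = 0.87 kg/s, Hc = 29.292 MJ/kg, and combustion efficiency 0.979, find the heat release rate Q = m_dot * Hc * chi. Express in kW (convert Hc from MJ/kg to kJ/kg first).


Hc = 29.292 MJ/kg = 29.292 * 1000 kJ/kg = 29292 kJ/kg
Q = 0.87 kg/s * 29292 kJ/kg * 0.979 = 24949 kW

24949 kW


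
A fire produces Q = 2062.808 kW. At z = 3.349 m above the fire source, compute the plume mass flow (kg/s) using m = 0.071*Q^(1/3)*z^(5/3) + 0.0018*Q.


Q^(1/3) = 12.730
z^(5/3) = 7.4965
First term = 0.071 * 12.730 * 7.4965 = 6.7754
Second term = 0.0018 * 2062.808 = 3.7131
m = 10.488 kg/s

10.488 kg/s


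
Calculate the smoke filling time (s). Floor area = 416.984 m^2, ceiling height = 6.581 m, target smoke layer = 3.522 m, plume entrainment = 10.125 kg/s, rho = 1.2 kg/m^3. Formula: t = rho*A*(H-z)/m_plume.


H - z = 3.059 m
t = 1.2 * 416.984 * 3.059 / 10.125 = 151.18 s

151.18 s


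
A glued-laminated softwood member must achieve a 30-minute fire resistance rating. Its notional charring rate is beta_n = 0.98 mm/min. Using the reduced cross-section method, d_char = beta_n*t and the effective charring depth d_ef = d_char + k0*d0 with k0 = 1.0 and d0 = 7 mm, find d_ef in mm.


d_char = 0.98 * 30 = 29.4 mm
d_ef = 29.4 + 1.0*7 = 36.4 mm

36.4 mm


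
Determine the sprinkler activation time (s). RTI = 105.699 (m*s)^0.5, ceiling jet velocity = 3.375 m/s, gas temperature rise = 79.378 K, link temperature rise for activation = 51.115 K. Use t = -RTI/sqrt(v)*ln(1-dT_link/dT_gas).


dT_link/dT_gas = 0.64394
ln(1 - 0.64394) = -1.0327
t = -105.699 / sqrt(3.375) * -1.0327 = 59.415 s

59.415 s


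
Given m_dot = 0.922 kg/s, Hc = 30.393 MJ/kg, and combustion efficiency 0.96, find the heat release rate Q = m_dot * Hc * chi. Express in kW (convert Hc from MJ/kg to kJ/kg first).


Hc = 30.393 MJ/kg = 30.393 * 1000 kJ/kg = 30393 kJ/kg
Q = 0.922 kg/s * 30393 kJ/kg * 0.96 = 26901 kW

26901 kW


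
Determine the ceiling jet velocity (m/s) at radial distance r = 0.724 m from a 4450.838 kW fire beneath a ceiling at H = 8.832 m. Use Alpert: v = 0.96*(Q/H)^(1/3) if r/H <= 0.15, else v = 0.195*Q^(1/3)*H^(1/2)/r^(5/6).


r/H = 0.724 / 8.832 = 0.081975
r/H <= 0.15, so v = 0.96*(Q/H)^(1/3)
Q/H = 503.94
(Q/H)^(1/3) = 7.9578
v = 0.96 * 7.9578 = 7.6395 m/s

7.6395 m/s


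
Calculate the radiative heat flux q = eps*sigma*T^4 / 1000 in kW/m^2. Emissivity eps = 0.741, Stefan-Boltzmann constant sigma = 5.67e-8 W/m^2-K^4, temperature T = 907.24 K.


T^4 = 6.7747e+11
q = 0.741 * 5.67e-8 * 6.7747e+11 / 1000 = 28.464 kW/m^2

28.464 kW/m^2


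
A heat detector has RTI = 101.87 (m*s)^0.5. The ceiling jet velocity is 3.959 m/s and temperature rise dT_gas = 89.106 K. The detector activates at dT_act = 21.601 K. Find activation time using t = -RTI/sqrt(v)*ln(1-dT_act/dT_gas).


dT_act/dT_gas = 0.24242
ln(1 - 0.24242) = -0.27763
t = -101.87 / sqrt(3.959) * -0.27763 = 14.214 s

14.214 s


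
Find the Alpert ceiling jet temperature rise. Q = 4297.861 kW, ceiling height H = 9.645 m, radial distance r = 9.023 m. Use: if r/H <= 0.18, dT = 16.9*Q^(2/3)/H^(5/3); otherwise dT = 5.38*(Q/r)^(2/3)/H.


r/H = 9.023 / 9.645 = 0.93551
r/H > 0.18, so dT = 5.38*(Q/r)^(2/3)/H
Q/r = 476.32
(Q/r)^(2/3) = 60.991
dT = 5.38 * 60.991 / 9.645 = 34.021 K

34.021 K


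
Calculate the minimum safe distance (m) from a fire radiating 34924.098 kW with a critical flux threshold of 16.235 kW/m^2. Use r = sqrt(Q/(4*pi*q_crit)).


4*pi*q_crit = 204.02
Q/(4*pi*q_crit) = 171.18
r = sqrt(171.18) = 13.084 m

13.084 m


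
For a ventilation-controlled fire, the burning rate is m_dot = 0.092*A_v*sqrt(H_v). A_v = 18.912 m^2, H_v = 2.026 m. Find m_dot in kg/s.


sqrt(H_v) = 1.4234
m_dot = 0.092 * 18.912 * 1.4234 = 2.4765 kg/s

2.4765 kg/s


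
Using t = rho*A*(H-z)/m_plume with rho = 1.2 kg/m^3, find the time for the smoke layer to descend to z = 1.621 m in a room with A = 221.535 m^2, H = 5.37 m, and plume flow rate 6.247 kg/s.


H - z = 3.749 m
t = 1.2 * 221.535 * 3.749 / 6.247 = 159.54 s

159.54 s


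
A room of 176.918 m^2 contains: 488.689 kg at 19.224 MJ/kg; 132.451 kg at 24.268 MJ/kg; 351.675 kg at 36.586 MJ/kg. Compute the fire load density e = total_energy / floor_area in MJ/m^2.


Total energy = 488.689*19.224 + 132.451*24.268 + 351.675*36.586
= 9394.557 + 3214.321 + 12866.38
= 25475.26 MJ
e = 25475.26 / 176.918 = 143.99 MJ/m^2

143.99 MJ/m^2


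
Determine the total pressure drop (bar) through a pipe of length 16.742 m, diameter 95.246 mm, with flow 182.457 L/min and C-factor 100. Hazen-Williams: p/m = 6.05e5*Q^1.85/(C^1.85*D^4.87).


Q^1.85 = 15246
C^1.85 = 5011.9
D^4.87 = 4.3349e+09
p/m = 0.00042454 bar/m
p_total = 0.00042454 * 16.742 = 0.0071077 bar

0.0071077 bar


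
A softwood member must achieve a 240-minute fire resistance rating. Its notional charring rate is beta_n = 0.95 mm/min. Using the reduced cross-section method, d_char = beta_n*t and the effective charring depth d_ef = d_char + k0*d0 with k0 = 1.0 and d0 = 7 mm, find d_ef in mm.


d_char = 0.95 * 240 = 228 mm
d_ef = 228 + 1.0*7 = 235 mm

235 mm


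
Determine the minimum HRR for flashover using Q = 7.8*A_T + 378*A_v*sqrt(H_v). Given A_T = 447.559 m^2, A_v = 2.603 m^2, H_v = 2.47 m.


7.8*A_T = 3491.0
sqrt(H_v) = 1.5716
378*A_v*sqrt(H_v) = 1546.4
Q = 3491.0 + 1546.4 = 5037.3 kW

5037.3 kW


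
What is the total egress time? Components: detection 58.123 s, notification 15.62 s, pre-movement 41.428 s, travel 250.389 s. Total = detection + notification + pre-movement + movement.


Total = 58.123 + 15.62 + 41.428 + 250.389 = 365.56 s

365.56 s


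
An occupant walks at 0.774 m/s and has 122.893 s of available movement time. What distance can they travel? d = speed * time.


d = 0.774 * 122.893 = 95.119 m

95.119 m


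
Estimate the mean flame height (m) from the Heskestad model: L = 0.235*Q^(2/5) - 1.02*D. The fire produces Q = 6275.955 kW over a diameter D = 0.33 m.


Q^(2/5) = 33.042
0.235 * Q^(2/5) = 7.7650
1.02 * D = 0.33660
L = 7.4284 m

7.4284 m


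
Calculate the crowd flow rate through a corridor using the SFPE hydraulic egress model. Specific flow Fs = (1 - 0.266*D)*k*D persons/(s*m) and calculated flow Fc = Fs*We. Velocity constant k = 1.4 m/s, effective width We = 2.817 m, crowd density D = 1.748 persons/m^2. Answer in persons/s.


1 - 0.266*D = 1 - 0.266*1.748 = 0.53503
Fs = 0.53503 * 1.4 * 1.748 = 1.3093 persons/(s*m)
Fc = 1.3093 * 2.817 = 3.6884 persons/s

3.6884 persons/s


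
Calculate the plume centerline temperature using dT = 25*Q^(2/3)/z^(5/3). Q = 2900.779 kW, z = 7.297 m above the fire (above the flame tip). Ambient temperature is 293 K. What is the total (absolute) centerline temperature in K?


Q^(2/3) = 203.40
z^(5/3) = 27.452
dT = 25 * 203.40 / 27.452 = 185.23 K
T = 293 + 185.23 = 478.23 K

478.23 K


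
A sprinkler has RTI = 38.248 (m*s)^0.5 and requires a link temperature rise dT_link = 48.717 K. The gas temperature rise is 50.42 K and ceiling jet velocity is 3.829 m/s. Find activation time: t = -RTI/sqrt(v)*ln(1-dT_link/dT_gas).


dT_link/dT_gas = 0.96622
ln(1 - 0.96622) = -3.3880
t = -38.248 / sqrt(3.829) * -3.3880 = 66.223 s

66.223 s


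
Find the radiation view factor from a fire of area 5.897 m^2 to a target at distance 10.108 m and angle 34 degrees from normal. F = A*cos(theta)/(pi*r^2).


cos(34 deg) = 0.82904
pi*r^2 = 320.98
F = 5.897 * 0.82904 / 320.98 = 0.015231

0.015231


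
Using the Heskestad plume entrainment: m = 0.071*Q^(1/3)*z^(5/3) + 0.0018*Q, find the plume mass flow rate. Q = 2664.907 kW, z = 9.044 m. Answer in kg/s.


Q^(1/3) = 13.864
z^(5/3) = 39.259
First term = 0.071 * 13.864 * 39.259 = 38.644
Second term = 0.0018 * 2664.907 = 4.7968
m = 43.441 kg/s

43.441 kg/s


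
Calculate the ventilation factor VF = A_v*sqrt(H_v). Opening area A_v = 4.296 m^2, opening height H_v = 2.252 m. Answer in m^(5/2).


sqrt(H_v) = 1.5007
VF = 4.296 * 1.5007 = 6.4469 m^(5/2)

6.4469 m^(5/2)


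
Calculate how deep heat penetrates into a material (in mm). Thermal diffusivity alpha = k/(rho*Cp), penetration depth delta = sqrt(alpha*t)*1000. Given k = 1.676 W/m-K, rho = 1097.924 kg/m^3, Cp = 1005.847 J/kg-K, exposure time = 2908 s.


alpha = 1.676 / (1097.924 * 1005.847) = 1.5176e-06 m^2/s
alpha * t = 0.0044133
delta = sqrt(0.0044133) * 1000 = 66.433 mm

66.433 mm


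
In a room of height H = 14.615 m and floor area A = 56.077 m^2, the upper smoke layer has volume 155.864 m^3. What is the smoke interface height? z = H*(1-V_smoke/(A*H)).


V/(A*H) = 0.19018
1 - 0.19018 = 0.80982
z = 14.615 * 0.80982 = 11.836 m

11.836 m


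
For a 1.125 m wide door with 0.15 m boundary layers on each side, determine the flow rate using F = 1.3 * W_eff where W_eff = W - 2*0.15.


W_eff = 1.125 - 0.30 = 0.825 m
F = 1.3 * 0.825 = 1.0725 persons/s

1.0725 persons/s


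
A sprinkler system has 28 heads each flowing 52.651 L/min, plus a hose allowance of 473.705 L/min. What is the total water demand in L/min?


Sprinkler demand = 28 * 52.651 = 1474.228 L/min
Total = 1474.228 + 473.705 = 1947.933 L/min

1947.933 L/min


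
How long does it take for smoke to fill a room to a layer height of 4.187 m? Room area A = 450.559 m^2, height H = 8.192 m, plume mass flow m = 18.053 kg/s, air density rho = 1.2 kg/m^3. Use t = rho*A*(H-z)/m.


H - z = 4.005 m
t = 1.2 * 450.559 * 4.005 / 18.053 = 119.95 s

119.95 s


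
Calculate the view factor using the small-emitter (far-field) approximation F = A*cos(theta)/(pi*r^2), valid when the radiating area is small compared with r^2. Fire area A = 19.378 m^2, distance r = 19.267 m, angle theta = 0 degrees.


cos(0 deg) = 1
pi*r^2 = 1166.2
F = 19.378 * 1 / 1166.2 = 0.016616

0.016616


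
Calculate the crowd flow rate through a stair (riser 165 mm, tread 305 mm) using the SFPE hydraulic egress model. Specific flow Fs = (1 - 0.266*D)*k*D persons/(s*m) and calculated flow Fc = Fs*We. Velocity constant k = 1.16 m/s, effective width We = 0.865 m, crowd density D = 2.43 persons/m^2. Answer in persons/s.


1 - 0.266*D = 1 - 0.266*2.43 = 0.35362
Fs = 0.35362 * 1.16 * 2.43 = 0.99678 persons/(s*m)
Fc = 0.99678 * 0.865 = 0.86222 persons/s

0.86222 persons/s


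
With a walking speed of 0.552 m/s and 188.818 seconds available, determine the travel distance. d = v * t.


d = 0.552 * 188.818 = 104.23 m

104.23 m


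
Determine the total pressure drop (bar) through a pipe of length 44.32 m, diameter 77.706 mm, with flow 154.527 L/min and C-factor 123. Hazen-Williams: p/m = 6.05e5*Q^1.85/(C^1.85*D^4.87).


Q^1.85 = 11211
C^1.85 = 7350.6
D^4.87 = 1.6088e+09
p/m = 0.00057356 bar/m
p_total = 0.00057356 * 44.32 = 0.025420 bar

0.025420 bar


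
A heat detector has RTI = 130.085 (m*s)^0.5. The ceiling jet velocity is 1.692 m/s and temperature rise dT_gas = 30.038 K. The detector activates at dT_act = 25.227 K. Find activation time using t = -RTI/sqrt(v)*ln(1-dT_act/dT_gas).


dT_act/dT_gas = 0.83984
ln(1 - 0.83984) = -1.8316
t = -130.085 / sqrt(1.692) * -1.8316 = 183.17 s

183.17 s


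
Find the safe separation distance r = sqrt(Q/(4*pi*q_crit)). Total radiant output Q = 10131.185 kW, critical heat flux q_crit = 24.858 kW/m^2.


4*pi*q_crit = 312.37
Q/(4*pi*q_crit) = 32.433
r = sqrt(32.433) = 5.6950 m

5.6950 m


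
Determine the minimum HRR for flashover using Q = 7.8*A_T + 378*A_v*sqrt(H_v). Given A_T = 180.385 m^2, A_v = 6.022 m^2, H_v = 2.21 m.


7.8*A_T = 1407.003
sqrt(H_v) = 1.4866
378*A_v*sqrt(H_v) = 3384.0
Q = 1407.003 + 3384.0 = 4791.0 kW

4791.0 kW


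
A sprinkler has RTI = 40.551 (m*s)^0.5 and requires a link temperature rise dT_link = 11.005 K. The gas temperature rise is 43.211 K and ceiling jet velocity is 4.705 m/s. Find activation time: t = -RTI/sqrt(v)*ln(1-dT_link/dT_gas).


dT_link/dT_gas = 0.25468
ln(1 - 0.25468) = -0.29394
t = -40.551 / sqrt(4.705) * -0.29394 = 5.4952 s

5.4952 s


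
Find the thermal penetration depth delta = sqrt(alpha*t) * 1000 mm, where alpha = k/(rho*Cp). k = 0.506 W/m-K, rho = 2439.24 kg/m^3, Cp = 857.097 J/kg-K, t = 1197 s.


alpha = 0.506 / (2439.24 * 857.097) = 2.4203e-07 m^2/s
alpha * t = 0.00028971
delta = sqrt(0.00028971) * 1000 = 17.021 mm

17.021 mm


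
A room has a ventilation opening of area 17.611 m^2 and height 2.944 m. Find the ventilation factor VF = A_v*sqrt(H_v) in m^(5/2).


sqrt(H_v) = 1.7158
VF = 17.611 * 1.7158 = 30.217 m^(5/2)

30.217 m^(5/2)


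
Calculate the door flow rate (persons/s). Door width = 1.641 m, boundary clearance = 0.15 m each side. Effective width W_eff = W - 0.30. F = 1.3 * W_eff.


W_eff = 1.641 - 0.30 = 1.341 m
F = 1.3 * 1.341 = 1.7433 persons/s

1.7433 persons/s


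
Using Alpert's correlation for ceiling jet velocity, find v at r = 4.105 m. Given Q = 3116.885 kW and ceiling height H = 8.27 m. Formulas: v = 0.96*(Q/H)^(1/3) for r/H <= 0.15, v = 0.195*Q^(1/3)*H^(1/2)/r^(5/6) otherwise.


r/H = 4.105 / 8.27 = 0.49637
r/H > 0.15, so v = 0.195*Q^(1/3)*H^(1/2)/r^(5/6)
Q^(1/3) = 14.607
H^(1/2) = 2.8758
r^(5/6) = 3.2441
v = 0.195 * 14.607 * 2.8758 / 3.2441 = 2.5250 m/s

2.5250 m/s


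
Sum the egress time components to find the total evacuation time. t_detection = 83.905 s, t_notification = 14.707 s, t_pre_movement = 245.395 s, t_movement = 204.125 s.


Total = 83.905 + 14.707 + 245.395 + 204.125 = 548.132 s

548.132 s


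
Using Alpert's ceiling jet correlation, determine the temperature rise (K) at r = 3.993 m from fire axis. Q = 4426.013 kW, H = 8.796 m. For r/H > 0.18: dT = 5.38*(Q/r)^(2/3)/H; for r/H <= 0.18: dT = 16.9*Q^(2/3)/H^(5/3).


r/H = 3.993 / 8.796 = 0.45396
r/H > 0.18, so dT = 5.38*(Q/r)^(2/3)/H
Q/r = 1108.4
(Q/r)^(2/3) = 107.10
dT = 5.38 * 107.10 / 8.796 = 65.510 K

65.510 K


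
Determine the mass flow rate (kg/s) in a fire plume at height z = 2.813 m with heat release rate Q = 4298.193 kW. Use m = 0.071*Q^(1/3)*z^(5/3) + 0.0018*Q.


Q^(1/3) = 16.259
z^(5/3) = 5.6055
First term = 0.071 * 16.259 * 5.6055 = 6.4710
Second term = 0.0018 * 4298.193 = 7.7367
m = 14.208 kg/s

14.208 kg/s


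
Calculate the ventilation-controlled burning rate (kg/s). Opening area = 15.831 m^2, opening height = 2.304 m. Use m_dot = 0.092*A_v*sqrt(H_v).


sqrt(H_v) = 1.5179
m_dot = 0.092 * 15.831 * 1.5179 = 2.2107 kg/s

2.2107 kg/s


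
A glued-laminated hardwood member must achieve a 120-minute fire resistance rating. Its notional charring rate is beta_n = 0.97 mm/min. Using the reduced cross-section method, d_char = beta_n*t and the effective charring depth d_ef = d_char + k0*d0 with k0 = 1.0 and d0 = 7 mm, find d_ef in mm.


d_char = 0.97 * 120 = 116.4 mm
d_ef = 116.4 + 1.0*7 = 123.4 mm

123.4 mm


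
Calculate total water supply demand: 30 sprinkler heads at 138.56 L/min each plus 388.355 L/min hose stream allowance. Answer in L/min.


Sprinkler demand = 30 * 138.56 = 4156.8 L/min
Total = 4156.8 + 388.355 = 4545.155 L/min

4545.155 L/min


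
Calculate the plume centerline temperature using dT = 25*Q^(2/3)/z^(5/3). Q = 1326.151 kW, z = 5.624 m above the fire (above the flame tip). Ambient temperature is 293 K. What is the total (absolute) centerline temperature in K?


Q^(2/3) = 120.71
z^(5/3) = 17.786
dT = 25 * 120.71 / 17.786 = 169.67 K
T = 293 + 169.67 = 462.67 K

462.67 K


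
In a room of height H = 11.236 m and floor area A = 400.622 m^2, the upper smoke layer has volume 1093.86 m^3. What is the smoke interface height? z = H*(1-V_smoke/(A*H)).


V/(A*H) = 0.24301
1 - 0.24301 = 0.75699
z = 11.236 * 0.75699 = 8.5056 m

8.5056 m


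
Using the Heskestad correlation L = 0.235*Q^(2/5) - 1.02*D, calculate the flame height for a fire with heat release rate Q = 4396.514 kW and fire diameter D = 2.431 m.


Q^(2/5) = 28.658
0.235 * Q^(2/5) = 6.7346
1.02 * D = 2.4796
L = 4.2550 m

4.2550 m


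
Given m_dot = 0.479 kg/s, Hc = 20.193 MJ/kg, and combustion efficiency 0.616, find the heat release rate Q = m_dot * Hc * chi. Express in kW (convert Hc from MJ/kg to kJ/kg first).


Hc = 20.193 MJ/kg = 20.193 * 1000 kJ/kg = 20193 kJ/kg
Q = 0.479 kg/s * 20193 kJ/kg * 0.616 = 5958.2 kW

5958.2 kW


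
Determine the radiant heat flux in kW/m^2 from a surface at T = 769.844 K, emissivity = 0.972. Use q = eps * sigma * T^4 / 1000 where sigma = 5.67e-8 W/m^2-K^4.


T^4 = 3.5125e+11
q = 0.972 * 5.67e-8 * 3.5125e+11 / 1000 = 19.358 kW/m^2

19.358 kW/m^2


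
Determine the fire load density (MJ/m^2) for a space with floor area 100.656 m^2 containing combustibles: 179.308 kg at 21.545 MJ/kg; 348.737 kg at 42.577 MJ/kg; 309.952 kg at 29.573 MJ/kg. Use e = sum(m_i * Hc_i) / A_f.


Total energy = 179.308*21.545 + 348.737*42.577 + 309.952*29.573
= 3863.191 + 14848.18 + 9166.210
= 27877.58 MJ
e = 27877.58 / 100.656 = 276.96 MJ/m^2

276.96 MJ/m^2


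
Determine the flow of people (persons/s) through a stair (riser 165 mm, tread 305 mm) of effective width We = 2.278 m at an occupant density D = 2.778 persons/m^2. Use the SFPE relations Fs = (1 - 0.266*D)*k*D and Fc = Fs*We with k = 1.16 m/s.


1 - 0.266*D = 1 - 0.266*2.778 = 0.26105
Fs = 0.26105 * 1.16 * 2.778 = 0.84123 persons/(s*m)
Fc = 0.84123 * 2.278 = 1.9163 persons/s

1.9163 persons/s


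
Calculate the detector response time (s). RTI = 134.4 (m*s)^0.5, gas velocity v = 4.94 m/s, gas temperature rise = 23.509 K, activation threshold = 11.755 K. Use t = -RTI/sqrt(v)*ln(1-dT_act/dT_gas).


dT_act/dT_gas = 0.50002
ln(1 - 0.50002) = -0.69319
t = -134.4 / sqrt(4.94) * -0.69319 = 41.917 s

41.917 s


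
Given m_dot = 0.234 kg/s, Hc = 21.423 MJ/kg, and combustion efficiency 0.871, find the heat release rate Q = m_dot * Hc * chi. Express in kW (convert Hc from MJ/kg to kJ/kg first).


Hc = 21.423 MJ/kg = 21.423 * 1000 kJ/kg = 21423 kJ/kg
Q = 0.234 kg/s * 21423 kJ/kg * 0.871 = 4366.3 kW

4366.3 kW


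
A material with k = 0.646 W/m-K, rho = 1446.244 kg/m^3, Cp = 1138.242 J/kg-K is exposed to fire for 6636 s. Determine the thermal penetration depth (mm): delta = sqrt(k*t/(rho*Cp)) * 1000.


alpha = 0.646 / (1446.244 * 1138.242) = 3.9242e-07 m^2/s
alpha * t = 0.0026041
delta = sqrt(0.0026041) * 1000 = 51.031 mm

51.031 mm


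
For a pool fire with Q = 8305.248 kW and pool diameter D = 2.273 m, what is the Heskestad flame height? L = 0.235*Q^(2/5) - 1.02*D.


Q^(2/5) = 36.961
0.235 * Q^(2/5) = 8.6858
1.02 * D = 2.3185
L = 6.3673 m

6.3673 m


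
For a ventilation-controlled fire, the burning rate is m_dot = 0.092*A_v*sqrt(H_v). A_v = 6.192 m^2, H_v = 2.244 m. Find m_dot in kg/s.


sqrt(H_v) = 1.4980
m_dot = 0.092 * 6.192 * 1.4980 = 0.85336 kg/s

0.85336 kg/s


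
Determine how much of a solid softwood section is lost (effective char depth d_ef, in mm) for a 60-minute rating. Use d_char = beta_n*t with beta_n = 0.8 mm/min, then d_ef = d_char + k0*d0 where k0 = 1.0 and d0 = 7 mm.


d_char = 0.8 * 60 = 48 mm
d_ef = 48 + 1.0*7 = 55 mm

55 mm


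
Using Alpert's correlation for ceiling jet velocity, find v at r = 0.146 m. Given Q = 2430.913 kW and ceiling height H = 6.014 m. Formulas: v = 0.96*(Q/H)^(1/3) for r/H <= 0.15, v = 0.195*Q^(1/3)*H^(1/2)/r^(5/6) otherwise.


r/H = 0.146 / 6.014 = 0.024277
r/H <= 0.15, so v = 0.96*(Q/H)^(1/3)
Q/H = 404.21
(Q/H)^(1/3) = 7.3938
v = 0.96 * 7.3938 = 7.0981 m/s

7.0981 m/s


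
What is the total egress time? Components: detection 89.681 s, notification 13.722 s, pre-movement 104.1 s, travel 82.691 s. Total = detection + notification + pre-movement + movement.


Total = 89.681 + 13.722 + 104.1 + 82.691 = 290.194 s

290.194 s


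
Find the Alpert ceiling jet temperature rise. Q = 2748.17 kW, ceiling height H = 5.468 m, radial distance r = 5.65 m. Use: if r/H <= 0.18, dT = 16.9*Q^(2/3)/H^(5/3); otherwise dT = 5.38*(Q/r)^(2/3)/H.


r/H = 5.65 / 5.468 = 1.0333
r/H > 0.18, so dT = 5.38*(Q/r)^(2/3)/H
Q/r = 486.40
(Q/r)^(2/3) = 61.849
dT = 5.38 * 61.849 / 5.468 = 60.853 K

60.853 K


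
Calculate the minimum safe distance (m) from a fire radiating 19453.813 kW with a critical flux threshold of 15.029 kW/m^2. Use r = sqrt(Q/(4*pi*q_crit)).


4*pi*q_crit = 188.86
Q/(4*pi*q_crit) = 103.01
r = sqrt(103.01) = 10.149 m

10.149 m


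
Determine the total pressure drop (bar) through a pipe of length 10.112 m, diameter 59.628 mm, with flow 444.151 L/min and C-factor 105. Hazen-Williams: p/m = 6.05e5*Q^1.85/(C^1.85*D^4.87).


Q^1.85 = 79055
C^1.85 = 5485.3
D^4.87 = 4.4304e+08
p/m = 0.019681 bar/m
p_total = 0.019681 * 10.112 = 0.19901 bar

0.19901 bar


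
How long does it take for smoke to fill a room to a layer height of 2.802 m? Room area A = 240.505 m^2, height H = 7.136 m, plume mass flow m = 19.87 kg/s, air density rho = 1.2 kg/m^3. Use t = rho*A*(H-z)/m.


H - z = 4.334 m
t = 1.2 * 240.505 * 4.334 / 19.87 = 62.950 s

62.950 s


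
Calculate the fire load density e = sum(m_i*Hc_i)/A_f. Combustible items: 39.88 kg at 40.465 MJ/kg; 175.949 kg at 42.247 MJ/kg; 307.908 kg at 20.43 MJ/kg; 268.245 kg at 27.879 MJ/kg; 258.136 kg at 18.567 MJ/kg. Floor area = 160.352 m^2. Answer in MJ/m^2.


Total energy = 39.88*40.465 + 175.949*42.247 + 307.908*20.43 + 268.245*27.879 + 258.136*18.567
= 1613.744 + 7433.317 + 6290.560 + 7478.402 + 4792.811
= 27608.84 MJ
e = 27608.84 / 160.352 = 172.18 MJ/m^2

172.18 MJ/m^2


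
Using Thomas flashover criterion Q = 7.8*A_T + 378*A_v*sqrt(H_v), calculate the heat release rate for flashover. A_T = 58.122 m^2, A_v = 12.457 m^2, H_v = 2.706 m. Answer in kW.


7.8*A_T = 453.35
sqrt(H_v) = 1.6450
378*A_v*sqrt(H_v) = 7745.9
Q = 453.35 + 7745.9 = 8199.2 kW

8199.2 kW


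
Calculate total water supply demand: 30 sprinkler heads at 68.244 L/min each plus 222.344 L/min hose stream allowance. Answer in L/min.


Sprinkler demand = 30 * 68.244 = 2047.32 L/min
Total = 2047.32 + 222.344 = 2269.664 L/min

2269.664 L/min


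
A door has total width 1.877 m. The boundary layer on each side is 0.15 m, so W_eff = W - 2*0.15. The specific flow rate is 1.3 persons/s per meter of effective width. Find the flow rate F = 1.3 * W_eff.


W_eff = 1.877 - 0.30 = 1.577 m
F = 1.3 * 1.577 = 2.0501 persons/s

2.0501 persons/s


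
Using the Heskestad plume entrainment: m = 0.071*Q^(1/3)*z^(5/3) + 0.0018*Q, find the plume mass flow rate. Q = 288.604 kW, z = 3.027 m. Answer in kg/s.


Q^(1/3) = 6.6085
z^(5/3) = 6.3341
First term = 0.071 * 6.6085 * 6.3341 = 2.9720
Second term = 0.0018 * 288.604 = 0.51949
m = 3.4915 kg/s

3.4915 kg/s


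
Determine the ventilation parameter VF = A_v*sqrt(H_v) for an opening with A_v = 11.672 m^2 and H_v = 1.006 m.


sqrt(H_v) = 1.0030
VF = 11.672 * 1.0030 = 11.707 m^(5/2)

11.707 m^(5/2)


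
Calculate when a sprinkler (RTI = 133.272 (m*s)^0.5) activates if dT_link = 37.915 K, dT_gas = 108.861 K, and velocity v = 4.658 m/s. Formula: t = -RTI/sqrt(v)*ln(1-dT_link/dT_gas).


dT_link/dT_gas = 0.34829
ln(1 - 0.34829) = -0.42815
t = -133.272 / sqrt(4.658) * -0.42815 = 26.439 s

26.439 s


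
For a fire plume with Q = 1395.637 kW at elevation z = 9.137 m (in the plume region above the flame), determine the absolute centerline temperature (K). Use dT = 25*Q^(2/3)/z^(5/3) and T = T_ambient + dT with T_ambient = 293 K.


Q^(2/3) = 124.89
z^(5/3) = 39.934
dT = 25 * 124.89 / 39.934 = 78.184 K
T = 293 + 78.184 = 371.18 K

371.18 K


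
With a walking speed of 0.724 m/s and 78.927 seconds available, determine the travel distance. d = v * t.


d = 0.724 * 78.927 = 57.143 m

57.143 m


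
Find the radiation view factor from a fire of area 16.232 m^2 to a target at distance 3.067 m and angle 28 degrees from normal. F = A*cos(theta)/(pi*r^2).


cos(28 deg) = 0.88295
pi*r^2 = 29.551
F = 16.232 * 0.88295 / 29.551 = 0.48499

0.48499


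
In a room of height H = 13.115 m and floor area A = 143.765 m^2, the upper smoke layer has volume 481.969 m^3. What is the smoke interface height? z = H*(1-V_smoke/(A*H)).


V/(A*H) = 0.25562
1 - 0.25562 = 0.74438
z = 13.115 * 0.74438 = 9.7625 m

9.7625 m


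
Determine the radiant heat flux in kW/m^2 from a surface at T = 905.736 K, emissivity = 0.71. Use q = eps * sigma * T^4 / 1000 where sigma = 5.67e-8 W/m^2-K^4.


T^4 = 6.7299e+11
q = 0.71 * 5.67e-8 * 6.7299e+11 / 1000 = 27.092 kW/m^2

27.092 kW/m^2


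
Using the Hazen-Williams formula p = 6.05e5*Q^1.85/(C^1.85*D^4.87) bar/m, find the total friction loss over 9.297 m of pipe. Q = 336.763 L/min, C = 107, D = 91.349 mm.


Q^1.85 = 47375
C^1.85 = 5680.2
D^4.87 = 3.5369e+09
p/m = 0.0014267 bar/m
p_total = 0.0014267 * 9.297 = 0.013264 bar

0.013264 bar


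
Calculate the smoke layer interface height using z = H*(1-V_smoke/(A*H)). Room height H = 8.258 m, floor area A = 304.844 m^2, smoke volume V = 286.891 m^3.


V/(A*H) = 0.11396
1 - 0.11396 = 0.88604
z = 8.258 * 0.88604 = 7.3169 m

7.3169 m


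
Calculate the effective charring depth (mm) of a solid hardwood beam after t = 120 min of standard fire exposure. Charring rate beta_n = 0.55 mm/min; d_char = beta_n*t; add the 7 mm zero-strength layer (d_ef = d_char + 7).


d_char = 0.55 * 120 = 66 mm
d_ef = 66 + 1.0*7 = 73 mm

73 mm


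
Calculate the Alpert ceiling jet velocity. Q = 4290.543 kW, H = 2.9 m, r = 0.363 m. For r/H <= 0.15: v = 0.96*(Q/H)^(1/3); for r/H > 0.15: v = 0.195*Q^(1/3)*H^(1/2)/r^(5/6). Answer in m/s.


r/H = 0.363 / 2.9 = 0.12517
r/H <= 0.15, so v = 0.96*(Q/H)^(1/3)
Q/H = 1479.5
(Q/H)^(1/3) = 11.395
v = 0.96 * 11.395 = 10.939 m/s

10.939 m/s


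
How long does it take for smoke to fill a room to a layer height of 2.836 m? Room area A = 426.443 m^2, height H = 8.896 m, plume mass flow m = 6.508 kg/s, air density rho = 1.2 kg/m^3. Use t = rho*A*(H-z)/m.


H - z = 6.06 m
t = 1.2 * 426.443 * 6.06 / 6.508 = 476.50 s

476.50 s


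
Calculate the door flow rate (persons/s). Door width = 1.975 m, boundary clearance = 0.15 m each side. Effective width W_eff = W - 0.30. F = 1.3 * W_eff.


W_eff = 1.975 - 0.30 = 1.675 m
F = 1.3 * 1.675 = 2.1775 persons/s

2.1775 persons/s


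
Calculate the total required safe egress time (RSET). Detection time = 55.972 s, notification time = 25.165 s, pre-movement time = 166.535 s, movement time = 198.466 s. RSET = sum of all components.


Total = 55.972 + 25.165 + 166.535 + 198.466 = 446.138 s

446.138 s


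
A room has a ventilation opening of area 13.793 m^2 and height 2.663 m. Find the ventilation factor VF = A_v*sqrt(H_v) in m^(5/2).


sqrt(H_v) = 1.6319
VF = 13.793 * 1.6319 = 22.508 m^(5/2)

22.508 m^(5/2)


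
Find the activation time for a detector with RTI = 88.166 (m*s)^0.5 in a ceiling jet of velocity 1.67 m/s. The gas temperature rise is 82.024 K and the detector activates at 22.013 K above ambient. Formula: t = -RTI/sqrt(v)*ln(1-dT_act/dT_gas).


dT_act/dT_gas = 0.26837
ln(1 - 0.26837) = -0.31248
t = -88.166 / sqrt(1.67) * -0.31248 = 21.319 s

21.319 s


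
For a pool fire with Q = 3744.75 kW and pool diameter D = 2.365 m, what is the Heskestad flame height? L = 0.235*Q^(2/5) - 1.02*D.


Q^(2/5) = 26.876
0.235 * Q^(2/5) = 6.3159
1.02 * D = 2.4123
L = 3.9036 m

3.9036 m


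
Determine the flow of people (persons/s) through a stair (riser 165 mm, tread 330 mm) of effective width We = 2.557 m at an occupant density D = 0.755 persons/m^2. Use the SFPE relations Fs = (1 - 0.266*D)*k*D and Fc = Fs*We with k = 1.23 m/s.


1 - 0.266*D = 1 - 0.266*0.755 = 0.79917
Fs = 0.79917 * 1.23 * 0.755 = 0.74215 persons/(s*m)
Fc = 0.74215 * 2.557 = 1.8977 persons/s

1.8977 persons/s


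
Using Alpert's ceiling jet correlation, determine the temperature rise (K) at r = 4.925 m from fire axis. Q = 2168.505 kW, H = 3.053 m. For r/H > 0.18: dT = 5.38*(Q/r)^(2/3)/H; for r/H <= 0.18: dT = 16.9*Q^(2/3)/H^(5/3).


r/H = 4.925 / 3.053 = 1.6132
r/H > 0.18, so dT = 5.38*(Q/r)^(2/3)/H
Q/r = 440.31
(Q/r)^(2/3) = 57.877
dT = 5.38 * 57.877 / 3.053 = 101.99 K

101.99 K


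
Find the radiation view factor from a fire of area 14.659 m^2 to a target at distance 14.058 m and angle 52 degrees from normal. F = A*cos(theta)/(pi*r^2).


cos(52 deg) = 0.61566
pi*r^2 = 620.86
F = 14.659 * 0.61566 / 620.86 = 0.014536

0.014536


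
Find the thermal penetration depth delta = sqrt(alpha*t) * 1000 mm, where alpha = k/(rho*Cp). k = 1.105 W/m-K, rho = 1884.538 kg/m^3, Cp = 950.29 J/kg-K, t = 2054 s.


alpha = 1.105 / (1884.538 * 950.29) = 6.1702e-07 m^2/s
alpha * t = 0.0012674
delta = sqrt(0.0012674) * 1000 = 35.600 mm

35.600 mm


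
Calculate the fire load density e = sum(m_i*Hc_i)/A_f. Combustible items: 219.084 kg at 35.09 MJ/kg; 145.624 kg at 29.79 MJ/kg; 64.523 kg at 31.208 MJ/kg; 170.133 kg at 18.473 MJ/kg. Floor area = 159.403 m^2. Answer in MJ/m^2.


Total energy = 219.084*35.09 + 145.624*29.79 + 64.523*31.208 + 170.133*18.473
= 7687.658 + 4338.139 + 2013.634 + 3142.867
= 17182.30 MJ
e = 17182.30 / 159.403 = 107.79 MJ/m^2

107.79 MJ/m^2


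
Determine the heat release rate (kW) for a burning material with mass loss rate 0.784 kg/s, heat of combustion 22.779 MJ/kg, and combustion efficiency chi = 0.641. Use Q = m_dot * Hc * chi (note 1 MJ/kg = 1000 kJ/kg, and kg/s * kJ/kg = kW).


Hc = 22.779 MJ/kg = 22.779 * 1000 kJ/kg = 22779 kJ/kg
Q = 0.784 kg/s * 22779 kJ/kg * 0.641 = 11447 kW

11447 kW


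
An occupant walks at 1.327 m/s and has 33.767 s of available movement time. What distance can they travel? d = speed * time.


d = 1.327 * 33.767 = 44.809 m

44.809 m


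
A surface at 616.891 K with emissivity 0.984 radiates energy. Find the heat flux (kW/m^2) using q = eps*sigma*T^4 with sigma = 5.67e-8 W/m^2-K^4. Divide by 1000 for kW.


T^4 = 1.4482e+11
q = 0.984 * 5.67e-8 * 1.4482e+11 / 1000 = 8.0800 kW/m^2

8.0800 kW/m^2


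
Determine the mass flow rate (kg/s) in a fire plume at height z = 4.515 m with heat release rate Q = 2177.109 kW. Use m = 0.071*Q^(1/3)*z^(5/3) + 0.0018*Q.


Q^(1/3) = 12.961
z^(5/3) = 12.334
First term = 0.071 * 12.961 * 12.334 = 11.350
Second term = 0.0018 * 2177.109 = 3.9188
m = 15.268 kg/s

15.268 kg/s


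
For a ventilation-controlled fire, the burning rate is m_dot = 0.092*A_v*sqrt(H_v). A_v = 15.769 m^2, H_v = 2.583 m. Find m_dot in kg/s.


sqrt(H_v) = 1.6072
m_dot = 0.092 * 15.769 * 1.6072 = 2.3316 kg/s

2.3316 kg/s


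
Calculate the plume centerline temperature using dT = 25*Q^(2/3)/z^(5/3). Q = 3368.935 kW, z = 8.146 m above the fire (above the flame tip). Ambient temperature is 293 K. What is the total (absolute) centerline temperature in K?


Q^(2/3) = 224.73
z^(5/3) = 32.979
dT = 25 * 224.73 / 32.979 = 170.36 K
T = 293 + 170.36 = 463.36 K

463.36 K


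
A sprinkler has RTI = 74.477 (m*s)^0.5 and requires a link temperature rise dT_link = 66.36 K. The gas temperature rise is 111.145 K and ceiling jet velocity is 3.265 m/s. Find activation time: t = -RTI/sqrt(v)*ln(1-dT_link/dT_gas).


dT_link/dT_gas = 0.59706
ln(1 - 0.59706) = -0.90896
t = -74.477 / sqrt(3.265) * -0.90896 = 37.465 s

37.465 s


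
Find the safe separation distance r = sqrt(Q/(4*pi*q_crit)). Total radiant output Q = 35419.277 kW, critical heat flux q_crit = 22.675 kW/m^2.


4*pi*q_crit = 284.94
Q/(4*pi*q_crit) = 124.30
r = sqrt(124.30) = 11.149 m

11.149 m


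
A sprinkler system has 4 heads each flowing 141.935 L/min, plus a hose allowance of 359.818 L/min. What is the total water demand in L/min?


Sprinkler demand = 4 * 141.935 = 567.74 L/min
Total = 567.74 + 359.818 = 927.558 L/min

927.558 L/min


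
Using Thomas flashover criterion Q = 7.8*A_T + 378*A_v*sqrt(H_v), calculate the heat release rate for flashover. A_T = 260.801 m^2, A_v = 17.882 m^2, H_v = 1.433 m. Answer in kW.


7.8*A_T = 2034.2
sqrt(H_v) = 1.1971
378*A_v*sqrt(H_v) = 8091.5
Q = 2034.2 + 8091.5 = 10126 kW

10126 kW


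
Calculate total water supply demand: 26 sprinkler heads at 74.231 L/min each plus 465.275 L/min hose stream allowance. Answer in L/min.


Sprinkler demand = 26 * 74.231 = 1930.006 L/min
Total = 1930.006 + 465.275 = 2395.281 L/min

2395.281 L/min


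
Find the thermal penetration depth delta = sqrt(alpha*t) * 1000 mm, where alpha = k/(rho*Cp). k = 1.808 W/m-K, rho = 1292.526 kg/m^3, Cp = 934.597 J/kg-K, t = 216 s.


alpha = 1.808 / (1292.526 * 934.597) = 1.4967e-06 m^2/s
alpha * t = 0.00032329
delta = sqrt(0.00032329) * 1000 = 17.980 mm

17.980 mm


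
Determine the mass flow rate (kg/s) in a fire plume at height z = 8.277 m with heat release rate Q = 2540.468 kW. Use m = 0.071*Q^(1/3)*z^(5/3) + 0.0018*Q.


Q^(1/3) = 13.645
z^(5/3) = 33.868
First term = 0.071 * 13.645 * 33.868 = 32.811
Second term = 0.0018 * 2540.468 = 4.5728
m = 37.384 kg/s

37.384 kg/s


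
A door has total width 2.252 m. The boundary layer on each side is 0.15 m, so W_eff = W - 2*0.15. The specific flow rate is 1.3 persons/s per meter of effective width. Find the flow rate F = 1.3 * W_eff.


W_eff = 2.252 - 0.30 = 1.952 m
F = 1.3 * 1.952 = 2.5376 persons/s

2.5376 persons/s


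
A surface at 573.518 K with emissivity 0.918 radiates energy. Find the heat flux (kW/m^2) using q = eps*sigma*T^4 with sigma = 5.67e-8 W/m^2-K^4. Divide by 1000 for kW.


T^4 = 1.0819e+11
q = 0.918 * 5.67e-8 * 1.0819e+11 / 1000 = 5.6314 kW/m^2

5.6314 kW/m^2


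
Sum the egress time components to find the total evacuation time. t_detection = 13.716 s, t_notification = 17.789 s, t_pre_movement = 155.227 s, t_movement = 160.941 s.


Total = 13.716 + 17.789 + 155.227 + 160.941 = 347.673 s

347.673 s


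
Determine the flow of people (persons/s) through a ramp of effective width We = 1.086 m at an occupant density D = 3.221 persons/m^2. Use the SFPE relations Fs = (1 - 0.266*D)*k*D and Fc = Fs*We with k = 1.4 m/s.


1 - 0.266*D = 1 - 0.266*3.221 = 0.14321
Fs = 0.14321 * 1.4 * 3.221 = 0.64581 persons/(s*m)
Fc = 0.64581 * 1.086 = 0.70135 persons/s

0.70135 persons/s


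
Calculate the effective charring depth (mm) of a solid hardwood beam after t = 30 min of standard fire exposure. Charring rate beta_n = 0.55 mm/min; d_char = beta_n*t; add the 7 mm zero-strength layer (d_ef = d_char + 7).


d_char = 0.55 * 30 = 16.5 mm
d_ef = 16.5 + 1.0*7 = 23.5 mm

23.5 mm


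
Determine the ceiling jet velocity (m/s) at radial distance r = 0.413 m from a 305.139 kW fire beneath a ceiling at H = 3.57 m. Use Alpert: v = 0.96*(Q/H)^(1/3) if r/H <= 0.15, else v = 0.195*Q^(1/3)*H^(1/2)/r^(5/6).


r/H = 0.413 / 3.57 = 0.11569
r/H <= 0.15, so v = 0.96*(Q/H)^(1/3)
Q/H = 85.473
(Q/H)^(1/3) = 4.4050
v = 0.96 * 4.4050 = 4.2288 m/s

4.2288 m/s


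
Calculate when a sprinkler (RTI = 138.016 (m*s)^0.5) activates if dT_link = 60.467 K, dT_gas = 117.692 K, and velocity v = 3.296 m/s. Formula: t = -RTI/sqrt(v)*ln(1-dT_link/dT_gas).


dT_link/dT_gas = 0.51377
ln(1 - 0.51377) = -0.72108
t = -138.016 / sqrt(3.296) * -0.72108 = 54.818 s

54.818 s


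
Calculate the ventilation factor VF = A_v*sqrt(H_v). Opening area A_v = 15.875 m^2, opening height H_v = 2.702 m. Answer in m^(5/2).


sqrt(H_v) = 1.6438
VF = 15.875 * 1.6438 = 26.095 m^(5/2)

26.095 m^(5/2)


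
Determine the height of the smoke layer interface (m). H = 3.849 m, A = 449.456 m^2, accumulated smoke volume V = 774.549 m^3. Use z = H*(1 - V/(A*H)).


V/(A*H) = 0.44773
1 - 0.44773 = 0.55227
z = 3.849 * 0.55227 = 2.1257 m

2.1257 m


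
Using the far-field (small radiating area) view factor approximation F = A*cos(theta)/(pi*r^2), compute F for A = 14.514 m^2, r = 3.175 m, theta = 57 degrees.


cos(57 deg) = 0.54464
pi*r^2 = 31.669
F = 14.514 * 0.54464 / 31.669 = 0.24961

0.24961


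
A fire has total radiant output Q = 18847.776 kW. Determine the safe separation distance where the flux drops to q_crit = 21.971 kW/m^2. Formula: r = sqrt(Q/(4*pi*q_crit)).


4*pi*q_crit = 276.10
Q/(4*pi*q_crit) = 68.265
r = sqrt(68.265) = 8.2623 m

8.2623 m


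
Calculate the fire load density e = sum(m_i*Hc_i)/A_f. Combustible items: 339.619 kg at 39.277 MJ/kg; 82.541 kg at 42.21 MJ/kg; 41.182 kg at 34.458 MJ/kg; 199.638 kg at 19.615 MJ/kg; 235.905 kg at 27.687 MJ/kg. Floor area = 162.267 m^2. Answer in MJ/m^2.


Total energy = 339.619*39.277 + 82.541*42.21 + 41.182*34.458 + 199.638*19.615 + 235.905*27.687
= 13339.22 + 3484.056 + 1419.049 + 3915.899 + 6531.502
= 28689.72 MJ
e = 28689.72 / 162.267 = 176.81 MJ/m^2

176.81 MJ/m^2


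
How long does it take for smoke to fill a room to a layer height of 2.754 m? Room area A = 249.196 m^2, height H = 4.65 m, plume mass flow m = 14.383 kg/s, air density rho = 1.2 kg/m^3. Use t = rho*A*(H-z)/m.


H - z = 1.896 m
t = 1.2 * 249.196 * 1.896 / 14.383 = 39.420 s

39.420 s


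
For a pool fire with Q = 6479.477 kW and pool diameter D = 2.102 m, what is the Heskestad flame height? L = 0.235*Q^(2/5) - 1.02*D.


Q^(2/5) = 33.467
0.235 * Q^(2/5) = 7.8647
1.02 * D = 2.1440
L = 5.7207 m

5.7207 m


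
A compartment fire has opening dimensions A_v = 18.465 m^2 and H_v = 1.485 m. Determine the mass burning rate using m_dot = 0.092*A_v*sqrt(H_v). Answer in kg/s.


sqrt(H_v) = 1.2186
m_dot = 0.092 * 18.465 * 1.2186 = 2.0701 kg/s

2.0701 kg/s


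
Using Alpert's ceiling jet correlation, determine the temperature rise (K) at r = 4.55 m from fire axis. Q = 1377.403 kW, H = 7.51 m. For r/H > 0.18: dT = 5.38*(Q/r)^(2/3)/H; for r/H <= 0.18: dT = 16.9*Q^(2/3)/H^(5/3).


r/H = 4.55 / 7.51 = 0.60586
r/H > 0.18, so dT = 5.38*(Q/r)^(2/3)/H
Q/r = 302.73
(Q/r)^(2/3) = 45.085
dT = 5.38 * 45.085 / 7.51 = 32.298 K

32.298 K


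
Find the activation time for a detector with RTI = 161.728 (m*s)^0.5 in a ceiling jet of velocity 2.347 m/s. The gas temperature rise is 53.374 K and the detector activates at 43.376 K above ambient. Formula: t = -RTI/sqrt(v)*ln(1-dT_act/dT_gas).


dT_act/dT_gas = 0.81268
ln(1 - 0.81268) = -1.6749
t = -161.728 / sqrt(2.347) * -1.6749 = 176.82 s

176.82 s


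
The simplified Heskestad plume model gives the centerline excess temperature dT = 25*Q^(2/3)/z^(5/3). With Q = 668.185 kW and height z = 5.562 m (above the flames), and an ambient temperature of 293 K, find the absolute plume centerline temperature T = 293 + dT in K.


Q^(2/3) = 76.430
z^(5/3) = 17.460
dT = 25 * 76.430 / 17.460 = 109.43 K
T = 293 + 109.43 = 402.43 K

402.43 K


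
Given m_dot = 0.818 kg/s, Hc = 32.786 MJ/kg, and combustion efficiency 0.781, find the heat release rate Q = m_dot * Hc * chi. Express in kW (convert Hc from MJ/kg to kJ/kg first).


Hc = 32.786 MJ/kg = 32.786 * 1000 kJ/kg = 32786 kJ/kg
Q = 0.818 kg/s * 32786 kJ/kg * 0.781 = 20946 kW

20946 kW


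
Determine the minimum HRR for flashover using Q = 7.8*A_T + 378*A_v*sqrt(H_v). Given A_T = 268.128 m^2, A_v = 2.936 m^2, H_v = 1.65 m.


7.8*A_T = 2091.4
sqrt(H_v) = 1.2845
378*A_v*sqrt(H_v) = 1425.6
Q = 2091.4 + 1425.6 = 3517.0 kW

3517.0 kW
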